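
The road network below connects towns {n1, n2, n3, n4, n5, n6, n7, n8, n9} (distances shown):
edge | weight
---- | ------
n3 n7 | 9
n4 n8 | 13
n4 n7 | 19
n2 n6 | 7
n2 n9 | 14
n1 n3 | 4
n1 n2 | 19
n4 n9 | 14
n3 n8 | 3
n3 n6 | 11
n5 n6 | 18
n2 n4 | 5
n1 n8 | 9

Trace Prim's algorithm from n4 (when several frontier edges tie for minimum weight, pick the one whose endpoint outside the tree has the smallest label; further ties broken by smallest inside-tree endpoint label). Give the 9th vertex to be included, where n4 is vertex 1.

n5

Grow the tree from n4 using Prim:
Step 1: frontier [n2 n4 5, n4 n8 13, n4 n9 14, n4 n7 19] → take n2 n4 (5); add n2.
Step 2: frontier [n2 n6 7, n2 n9 14, n1 n2 19, n4 n8 13, n4 n9 14, n4 n7 19] → take n2 n6 (7); add n6.
Step 3: frontier [n2 n9 14, n1 n2 19, n4 n8 13, n4 n9 14, n4 n7 19, n3 n6 11, n5 n6 18] → take n3 n6 (11); add n3.
Step 4: frontier [n2 n9 14, n1 n2 19, n3 n8 3, n1 n3 4, n3 n7 9, n4 n8 13, n4 n9 14, n4 n7 19, n5 n6 18] → take n3 n8 (3); add n8.
Step 5: frontier [n2 n9 14, n1 n2 19, n1 n3 4, n3 n7 9, n4 n9 14, n4 n7 19, n5 n6 18, n1 n8 9] → take n1 n3 (4); add n1.
Step 6: frontier [n2 n9 14, n3 n7 9, n4 n9 14, n4 n7 19, n5 n6 18] → take n3 n7 (9); add n7.
Step 7: frontier [n2 n9 14, n4 n9 14, n5 n6 18] → take n2 n9 (14); add n9.
Step 8: frontier [n5 n6 18] → take n5 n6 (18); add n5.
Vertex order: n4, n2, n6, n3, n8, n1, n7, n9, n5. The 9th vertex is n5.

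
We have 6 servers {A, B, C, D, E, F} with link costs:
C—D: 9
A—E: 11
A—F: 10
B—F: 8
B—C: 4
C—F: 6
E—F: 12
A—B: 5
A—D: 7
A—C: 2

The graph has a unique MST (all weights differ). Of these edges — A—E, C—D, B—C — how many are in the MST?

Kruskal: consider edges lightest-first.
A—C (2): add. Components now {A,C} {B} {D} {E} {F}
B—C (4): add. Components now {A,B,C} {D} {E} {F}
A—B (5): skip — A and B already connected.
C—F (6): add. Components now {A,B,C,F} {D} {E}
A—D (7): add. Components now {A,B,C,D,F} {E}
B—F (8): skip — B and F already connected.
C—D (9): skip — C and D already connected.
A—F (10): skip — A and F already connected.
A—E (11): add. Components now {A,B,C,D,E,F}
MST edge set: {A—C, B—C, C—F, A—D, A—E}.
Of the listed edges, {A—E, B—C} are in the MST → 2.

2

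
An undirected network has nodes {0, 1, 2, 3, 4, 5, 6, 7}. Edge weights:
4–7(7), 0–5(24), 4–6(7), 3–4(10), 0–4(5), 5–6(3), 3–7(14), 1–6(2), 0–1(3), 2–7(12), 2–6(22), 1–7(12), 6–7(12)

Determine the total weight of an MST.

Sort edges by weight, then run Kruskal:
1–6 (2): add — endpoints in different components.
0–1 (3): add — endpoints in different components.
5–6 (3): add — endpoints in different components.
0–4 (5): add — endpoints in different components.
4–6 (7): skip — 4 and 6 already connected.
4–7 (7): add — endpoints in different components.
3–4 (10): add — endpoints in different components.
1–7 (12): skip — 1 and 7 already connected.
2–7 (12): add — endpoints in different components.
MST edges: 1–6, 0–1, 5–6, 0–4, 4–7, 3–4, 2–7; total weight 2+3+3+5+7+10+12 = 42.

42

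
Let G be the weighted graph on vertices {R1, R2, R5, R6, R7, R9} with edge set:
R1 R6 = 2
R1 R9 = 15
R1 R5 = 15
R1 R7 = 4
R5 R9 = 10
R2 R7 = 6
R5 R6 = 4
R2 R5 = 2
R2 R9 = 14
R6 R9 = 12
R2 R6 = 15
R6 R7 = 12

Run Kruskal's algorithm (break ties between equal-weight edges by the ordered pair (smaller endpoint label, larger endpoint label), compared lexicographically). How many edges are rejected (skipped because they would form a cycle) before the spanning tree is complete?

1

Kruskal: consider edges lightest-first.
R1 R6 (2): add. Components now {R5} {R9} {R2} {R1,R6} {R7}
R2 R5 (2): add. Components now {R2,R5} {R9} {R1,R6} {R7}
R1 R7 (4): add. Components now {R2,R5} {R9} {R1,R6,R7}
R5 R6 (4): add. Components now {R1,R2,R5,R6,R7} {R9}
R2 R7 (6): skip — R2 and R7 already connected.
R5 R9 (10): add. Components now {R1,R2,R5,R6,R7,R9}
Edges rejected before the tree was complete: 1.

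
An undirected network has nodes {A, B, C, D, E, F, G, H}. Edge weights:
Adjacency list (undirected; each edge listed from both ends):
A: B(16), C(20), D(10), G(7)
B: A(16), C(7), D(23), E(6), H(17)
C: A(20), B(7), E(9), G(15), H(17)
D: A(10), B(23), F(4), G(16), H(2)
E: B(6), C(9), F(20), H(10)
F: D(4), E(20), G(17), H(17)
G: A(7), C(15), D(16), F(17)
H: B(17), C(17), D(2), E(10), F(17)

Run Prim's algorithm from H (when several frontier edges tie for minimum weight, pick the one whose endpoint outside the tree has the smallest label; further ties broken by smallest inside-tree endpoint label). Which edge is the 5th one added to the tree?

E-H

Prim, starting at H.
Step 1: cheapest edge leaving the tree is D–H (2); add D.
Step 2: cheapest edge leaving the tree is D–F (4); add F.
Step 3: cheapest edge leaving the tree is A–D (10); add A.
Step 4: cheapest edge leaving the tree is A–G (7); add G.
Step 5: cheapest edge leaving the tree is E–H (10); add E.
Step 6: cheapest edge leaving the tree is B–E (6); add B.
Step 7: cheapest edge leaving the tree is B–C (7); add C.
The 5th edge added is E–H.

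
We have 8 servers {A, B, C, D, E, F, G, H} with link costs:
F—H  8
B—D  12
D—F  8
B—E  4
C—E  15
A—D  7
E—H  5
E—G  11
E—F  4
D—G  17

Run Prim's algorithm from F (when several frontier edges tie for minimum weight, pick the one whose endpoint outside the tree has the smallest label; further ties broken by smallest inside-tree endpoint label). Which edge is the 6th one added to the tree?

E-G

Prim's algorithm from F:
Step 1: frontier [E—F 4, D—F 8, F—H 8] → take E—F (4); add E.
Step 2: frontier [B—E 4, E—H 5, E—G 11, C—E 15, D—F 8, F—H 8] → take B—E (4); add B.
Step 3: frontier [B—D 12, E—H 5, E—G 11, C—E 15, D—F 8, F—H 8] → take E—H (5); add H.
Step 4: frontier [B—D 12, E—G 11, C—E 15, D—F 8] → take D—F (8); add D.
Step 5: frontier [A—D 7, D—G 17, E—G 11, C—E 15] → take A—D (7); add A.
Step 6: frontier [D—G 17, E—G 11, C—E 15] → take E—G (11); add G.
Step 7: frontier [C—E 15] → take C—E (15); add C.
The 6th edge added is E—G.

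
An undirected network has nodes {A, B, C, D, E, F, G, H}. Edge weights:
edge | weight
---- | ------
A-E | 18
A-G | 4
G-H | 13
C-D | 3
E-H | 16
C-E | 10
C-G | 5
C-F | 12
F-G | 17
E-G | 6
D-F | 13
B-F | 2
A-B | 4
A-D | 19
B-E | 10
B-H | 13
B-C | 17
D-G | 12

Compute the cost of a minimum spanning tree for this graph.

Kruskal's algorithm — process edges by increasing weight (ties by edge label):
B-F (2): add — endpoints in different components.
C-D (3): add — endpoints in different components.
A-B (4): add — endpoints in different components.
A-G (4): add — endpoints in different components.
C-G (5): add — endpoints in different components.
E-G (6): add — endpoints in different components.
B-E (10): skip — B and E already connected.
C-E (10): skip — C and E already connected.
C-F (12): skip — C and F already connected.
D-G (12): skip — D and G already connected.
B-H (13): add — endpoints in different components.
MST edges: B-F, C-D, A-B, A-G, C-G, E-G, B-H; total weight 2+3+4+4+5+6+13 = 37.

37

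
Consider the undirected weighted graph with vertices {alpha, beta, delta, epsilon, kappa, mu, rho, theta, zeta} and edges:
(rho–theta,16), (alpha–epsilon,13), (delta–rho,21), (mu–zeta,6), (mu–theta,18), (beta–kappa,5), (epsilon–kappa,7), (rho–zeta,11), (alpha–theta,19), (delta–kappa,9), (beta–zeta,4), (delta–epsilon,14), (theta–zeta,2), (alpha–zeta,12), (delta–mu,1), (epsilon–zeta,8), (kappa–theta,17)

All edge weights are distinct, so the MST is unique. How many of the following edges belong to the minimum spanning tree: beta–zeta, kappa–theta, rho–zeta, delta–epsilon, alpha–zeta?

3

Sort edges by weight, then run Kruskal:
delta–mu (1): add — endpoints in different components.
theta–zeta (2): add — endpoints in different components.
beta–zeta (4): add — endpoints in different components.
beta–kappa (5): add — endpoints in different components.
mu–zeta (6): add — endpoints in different components.
epsilon–kappa (7): add — endpoints in different components.
epsilon–zeta (8): skip — epsilon and zeta already connected.
delta–kappa (9): skip — kappa and delta already connected.
rho–zeta (11): add — endpoints in different components.
alpha–zeta (12): add — endpoints in different components.
MST edge set: {delta–mu, theta–zeta, beta–zeta, beta–kappa, mu–zeta, epsilon–kappa, rho–zeta, alpha–zeta}.
Of the listed edges, {beta–zeta, rho–zeta, alpha–zeta} are in the MST → 3.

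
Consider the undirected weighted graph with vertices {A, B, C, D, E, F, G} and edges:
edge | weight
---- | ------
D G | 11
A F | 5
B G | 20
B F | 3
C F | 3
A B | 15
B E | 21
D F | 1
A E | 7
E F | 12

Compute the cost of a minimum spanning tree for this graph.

30

Grow the tree from A using Prim:
Step 1: cheapest edge leaving the tree is A F (5); add F.
Step 2: cheapest edge leaving the tree is D F (1); add D.
Step 3: cheapest edge leaving the tree is B F (3); add B.
Step 4: cheapest edge leaving the tree is C F (3); add C.
Step 5: cheapest edge leaving the tree is A E (7); add E.
Step 6: cheapest edge leaving the tree is D G (11); add G.
MST edges: A F, D F, B F, C F, A E, D G; total weight 5+1+3+3+7+11 = 30.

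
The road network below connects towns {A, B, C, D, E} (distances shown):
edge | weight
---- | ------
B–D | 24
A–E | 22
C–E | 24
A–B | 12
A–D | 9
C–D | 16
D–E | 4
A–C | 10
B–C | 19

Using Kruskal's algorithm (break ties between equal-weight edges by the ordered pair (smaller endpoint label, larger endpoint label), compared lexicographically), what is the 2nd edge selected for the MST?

A-D

Kruskal: consider edges lightest-first.
D–E (4): add — endpoints in different components.
A–D (9): add — endpoints in different components.
A–C (10): add — endpoints in different components.
A–B (12): add — endpoints in different components.
The 2nd edge added is A–D.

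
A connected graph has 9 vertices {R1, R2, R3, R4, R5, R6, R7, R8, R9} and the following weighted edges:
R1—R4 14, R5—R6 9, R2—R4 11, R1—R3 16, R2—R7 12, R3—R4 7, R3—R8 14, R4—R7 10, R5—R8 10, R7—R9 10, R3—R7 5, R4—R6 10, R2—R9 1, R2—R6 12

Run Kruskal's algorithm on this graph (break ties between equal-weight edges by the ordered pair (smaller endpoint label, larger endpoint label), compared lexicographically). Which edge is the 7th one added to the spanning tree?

Kruskal's algorithm — process edges by increasing weight (ties by edge label):
R2—R9 (1): add — endpoints in different components.
R3—R7 (5): add — endpoints in different components.
R3—R4 (7): add — endpoints in different components.
R5—R6 (9): add — endpoints in different components.
R4—R6 (10): add — endpoints in different components.
R4—R7 (10): skip — R7 and R4 already connected.
R5—R8 (10): add — endpoints in different components.
R7—R9 (10): add — endpoints in different components.
R2—R4 (11): skip — R4 and R2 already connected.
R2—R6 (12): skip — R2 and R6 already connected.
R2—R7 (12): skip — R7 and R2 already connected.
R1—R4 (14): add — endpoints in different components.
The 7th edge added is R7—R9.

R7-R9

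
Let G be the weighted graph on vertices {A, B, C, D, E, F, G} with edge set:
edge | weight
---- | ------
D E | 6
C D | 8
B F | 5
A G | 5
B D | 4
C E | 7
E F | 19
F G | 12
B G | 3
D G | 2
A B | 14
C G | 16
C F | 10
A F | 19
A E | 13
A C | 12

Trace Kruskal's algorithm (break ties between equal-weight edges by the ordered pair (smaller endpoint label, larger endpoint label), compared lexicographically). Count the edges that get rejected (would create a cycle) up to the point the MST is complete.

Kruskal's algorithm — process edges by increasing weight (ties by edge label):
D G (2): add — endpoints in different components.
B G (3): add — endpoints in different components.
B D (4): skip — B and D already connected.
A G (5): add — endpoints in different components.
B F (5): add — endpoints in different components.
D E (6): add — endpoints in different components.
C E (7): add — endpoints in different components.
Edges rejected before the tree was complete: 1.

1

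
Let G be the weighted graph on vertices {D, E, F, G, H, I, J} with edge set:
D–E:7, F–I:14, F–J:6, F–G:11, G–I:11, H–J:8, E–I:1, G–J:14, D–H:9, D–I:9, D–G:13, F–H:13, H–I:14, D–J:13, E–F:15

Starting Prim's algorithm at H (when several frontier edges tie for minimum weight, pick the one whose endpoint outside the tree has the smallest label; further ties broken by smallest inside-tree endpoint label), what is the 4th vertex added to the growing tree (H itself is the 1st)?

D

Prim, starting at H.
Step 1: cheapest edge leaving the tree is H–J (8); add J.
Step 2: cheapest edge leaving the tree is F–J (6); add F.
Step 3: cheapest edge leaving the tree is D–H (9); add D.
Step 4: cheapest edge leaving the tree is D–E (7); add E.
Step 5: cheapest edge leaving the tree is E–I (1); add I.
Step 6: cheapest edge leaving the tree is F–G (11); add G.
Vertex order: H, J, F, D, E, I, G. The 4th vertex is D.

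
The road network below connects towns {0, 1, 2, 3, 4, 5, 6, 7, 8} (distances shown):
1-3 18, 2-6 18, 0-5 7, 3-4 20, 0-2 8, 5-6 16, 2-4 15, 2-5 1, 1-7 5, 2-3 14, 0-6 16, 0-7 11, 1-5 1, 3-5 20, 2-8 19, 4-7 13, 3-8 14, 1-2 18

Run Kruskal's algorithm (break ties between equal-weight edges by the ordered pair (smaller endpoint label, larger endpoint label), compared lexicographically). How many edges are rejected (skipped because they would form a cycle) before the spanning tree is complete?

3

Kruskal: consider edges lightest-first.
1-5 (1): add — endpoints in different components.
2-5 (1): add — endpoints in different components.
1-7 (5): add — endpoints in different components.
0-5 (7): add — endpoints in different components.
0-2 (8): skip — 0 and 2 already connected.
0-7 (11): skip — 0 and 7 already connected.
4-7 (13): add — endpoints in different components.
2-3 (14): add — endpoints in different components.
3-8 (14): add — endpoints in different components.
2-4 (15): skip — 2 and 4 already connected.
0-6 (16): add — endpoints in different components.
Edges rejected before the tree was complete: 3.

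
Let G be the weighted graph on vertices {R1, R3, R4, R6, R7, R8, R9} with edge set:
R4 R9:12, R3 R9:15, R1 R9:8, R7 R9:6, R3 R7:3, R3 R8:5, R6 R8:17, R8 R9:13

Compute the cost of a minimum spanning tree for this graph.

51

Prim's algorithm from R1:
Step 1: cheapest edge leaving the tree is R1 R9 (8); add R9.
Step 2: cheapest edge leaving the tree is R7 R9 (6); add R7.
Step 3: cheapest edge leaving the tree is R3 R7 (3); add R3.
Step 4: cheapest edge leaving the tree is R3 R8 (5); add R8.
Step 5: cheapest edge leaving the tree is R4 R9 (12); add R4.
Step 6: cheapest edge leaving the tree is R6 R8 (17); add R6.
MST edges: R1 R9, R7 R9, R3 R7, R3 R8, R4 R9, R6 R8; total weight 8+6+3+5+12+17 = 51.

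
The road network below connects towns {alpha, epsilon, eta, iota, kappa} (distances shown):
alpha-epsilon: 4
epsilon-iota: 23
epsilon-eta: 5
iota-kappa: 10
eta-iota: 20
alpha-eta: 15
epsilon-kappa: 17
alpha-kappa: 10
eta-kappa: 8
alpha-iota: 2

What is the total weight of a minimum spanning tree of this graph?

19

Kruskal's algorithm — process edges by increasing weight (ties by edge label):
alpha-iota (2): add — endpoints in different components.
alpha-epsilon (4): add — endpoints in different components.
epsilon-eta (5): add — endpoints in different components.
eta-kappa (8): add — endpoints in different components.
MST edges: alpha-iota, alpha-epsilon, epsilon-eta, eta-kappa; total weight 2+4+5+8 = 19.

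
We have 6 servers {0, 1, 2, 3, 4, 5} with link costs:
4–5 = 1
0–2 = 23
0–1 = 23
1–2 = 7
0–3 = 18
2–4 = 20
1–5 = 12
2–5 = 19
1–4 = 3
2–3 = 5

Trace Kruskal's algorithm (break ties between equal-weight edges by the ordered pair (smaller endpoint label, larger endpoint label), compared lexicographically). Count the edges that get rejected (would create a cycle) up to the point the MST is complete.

Kruskal: consider edges lightest-first.
4–5 (1): add. Components now {0} {1} {2} {3} {4,5}
1–4 (3): add. Components now {0} {1,4,5} {2} {3}
2–3 (5): add. Components now {0} {1,4,5} {2,3}
1–2 (7): add. Components now {0} {1,2,3,4,5}
1–5 (12): skip — 1 and 5 already connected.
0–3 (18): add. Components now {0,1,2,3,4,5}
Edges rejected before the tree was complete: 1.

1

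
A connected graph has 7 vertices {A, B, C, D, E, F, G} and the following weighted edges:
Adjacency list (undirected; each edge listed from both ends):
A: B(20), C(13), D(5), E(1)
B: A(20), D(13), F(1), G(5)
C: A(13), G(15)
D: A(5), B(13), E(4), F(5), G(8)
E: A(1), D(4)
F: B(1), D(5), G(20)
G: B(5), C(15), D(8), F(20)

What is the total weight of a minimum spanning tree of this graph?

29

Grow the tree from B using Prim:
Step 1: cheapest edge leaving the tree is B F (1); add F.
Step 2: cheapest edge leaving the tree is D F (5); add D.
Step 3: cheapest edge leaving the tree is D E (4); add E.
Step 4: cheapest edge leaving the tree is A E (1); add A.
Step 5: cheapest edge leaving the tree is B G (5); add G.
Step 6: cheapest edge leaving the tree is A C (13); add C.
MST edges: B F, D F, D E, A E, B G, A C; total weight 1+5+4+1+5+13 = 29.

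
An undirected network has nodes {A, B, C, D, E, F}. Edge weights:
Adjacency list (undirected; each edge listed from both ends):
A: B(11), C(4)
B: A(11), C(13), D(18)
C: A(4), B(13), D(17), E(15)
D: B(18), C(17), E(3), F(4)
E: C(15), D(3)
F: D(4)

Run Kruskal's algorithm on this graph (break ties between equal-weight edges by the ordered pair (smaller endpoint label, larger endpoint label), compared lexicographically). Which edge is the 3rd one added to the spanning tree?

Kruskal: consider edges lightest-first.
D—E (3): add — endpoints in different components.
A—C (4): add — endpoints in different components.
D—F (4): add — endpoints in different components.
A—B (11): add — endpoints in different components.
B—C (13): skip — B and C already connected.
C—E (15): add — endpoints in different components.
The 3rd edge added is D—F.

D-F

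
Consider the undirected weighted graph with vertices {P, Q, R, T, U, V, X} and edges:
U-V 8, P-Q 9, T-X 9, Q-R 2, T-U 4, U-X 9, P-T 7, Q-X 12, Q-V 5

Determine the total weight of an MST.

Grow the tree from Q using Prim:
Step 1: cheapest edge leaving the tree is Q-R (2); add R.
Step 2: cheapest edge leaving the tree is Q-V (5); add V.
Step 3: cheapest edge leaving the tree is U-V (8); add U.
Step 4: cheapest edge leaving the tree is T-U (4); add T.
Step 5: cheapest edge leaving the tree is P-T (7); add P.
Step 6: cheapest edge leaving the tree is T-X (9); add X.
MST edges: Q-R, Q-V, U-V, T-U, P-T, T-X; total weight 2+5+8+4+7+9 = 35.

35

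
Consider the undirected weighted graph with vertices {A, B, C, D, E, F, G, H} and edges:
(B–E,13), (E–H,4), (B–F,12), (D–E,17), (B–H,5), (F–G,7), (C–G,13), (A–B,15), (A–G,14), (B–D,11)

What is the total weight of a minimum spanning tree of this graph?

Prim's algorithm from F:
Step 1: cheapest edge leaving the tree is F–G (7); add G.
Step 2: cheapest edge leaving the tree is B–F (12); add B.
Step 3: cheapest edge leaving the tree is B–H (5); add H.
Step 4: cheapest edge leaving the tree is E–H (4); add E.
Step 5: cheapest edge leaving the tree is B–D (11); add D.
Step 6: cheapest edge leaving the tree is C–G (13); add C.
Step 7: cheapest edge leaving the tree is A–G (14); add A.
MST edges: F–G, B–F, B–H, E–H, B–D, C–G, A–G; total weight 7+12+5+4+11+13+14 = 66.

66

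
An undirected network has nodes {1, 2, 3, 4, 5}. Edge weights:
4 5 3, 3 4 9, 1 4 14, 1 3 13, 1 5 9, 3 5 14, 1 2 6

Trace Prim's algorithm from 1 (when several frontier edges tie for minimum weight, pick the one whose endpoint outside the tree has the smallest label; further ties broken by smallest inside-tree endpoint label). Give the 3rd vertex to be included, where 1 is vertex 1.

5

Grow the tree from 1 using Prim:
Step 1: cheapest edge leaving the tree is 1 2 (6); add 2.
Step 2: cheapest edge leaving the tree is 1 5 (9); add 5.
Step 3: cheapest edge leaving the tree is 4 5 (3); add 4.
Step 4: cheapest edge leaving the tree is 3 4 (9); add 3.
Vertex order: 1, 2, 5, 4, 3. The 3rd vertex is 5.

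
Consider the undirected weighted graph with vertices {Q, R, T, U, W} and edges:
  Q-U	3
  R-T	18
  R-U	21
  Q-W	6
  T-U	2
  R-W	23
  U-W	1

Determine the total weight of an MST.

24

Sort edges by weight, then run Kruskal:
U-W (1): add. Components now {Q} {T} {U,W} {R}
T-U (2): add. Components now {Q} {T,U,W} {R}
Q-U (3): add. Components now {Q,T,U,W} {R}
Q-W (6): skip — Q and W already connected.
R-T (18): add. Components now {Q,R,T,U,W}
MST edges: U-W, T-U, Q-U, R-T; total weight 1+2+3+18 = 24.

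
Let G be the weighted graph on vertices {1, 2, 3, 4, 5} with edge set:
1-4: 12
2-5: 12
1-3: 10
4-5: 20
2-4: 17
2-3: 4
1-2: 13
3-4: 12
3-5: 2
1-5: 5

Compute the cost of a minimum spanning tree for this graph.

23

Grow the tree from 2 using Prim:
Step 1: frontier [2-3 4, 2-5 12, 1-2 13, 2-4 17] → take 2-3 (4); add 3.
Step 2: frontier [2-5 12, 1-2 13, 2-4 17, 3-5 2, 1-3 10, 3-4 12] → take 3-5 (2); add 5.
Step 3: frontier [1-2 13, 2-4 17, 1-3 10, 3-4 12, 1-5 5, 4-5 20] → take 1-5 (5); add 1.
Step 4: frontier [1-4 12, 2-4 17, 3-4 12, 4-5 20] → take 1-4 (12); add 4.
MST edges: 2-3, 3-5, 1-5, 1-4; total weight 4+2+5+12 = 23.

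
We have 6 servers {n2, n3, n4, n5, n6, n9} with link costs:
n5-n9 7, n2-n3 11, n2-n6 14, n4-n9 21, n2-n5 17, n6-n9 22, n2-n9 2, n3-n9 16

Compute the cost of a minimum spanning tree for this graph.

Kruskal: consider edges lightest-first.
n2-n9 (2): add — endpoints in different components.
n5-n9 (7): add — endpoints in different components.
n2-n3 (11): add — endpoints in different components.
n2-n6 (14): add — endpoints in different components.
n3-n9 (16): skip — n9 and n3 already connected.
n2-n5 (17): skip — n5 and n2 already connected.
n4-n9 (21): add — endpoints in different components.
MST edges: n2-n9, n5-n9, n2-n3, n2-n6, n4-n9; total weight 2+7+11+14+21 = 55.

55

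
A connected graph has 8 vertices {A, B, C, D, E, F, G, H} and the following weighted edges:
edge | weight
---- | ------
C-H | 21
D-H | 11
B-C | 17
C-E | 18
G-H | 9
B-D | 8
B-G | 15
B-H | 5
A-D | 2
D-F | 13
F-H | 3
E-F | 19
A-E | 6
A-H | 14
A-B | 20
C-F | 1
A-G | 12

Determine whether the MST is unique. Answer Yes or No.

Kruskal's algorithm — process edges by increasing weight (ties by edge label):
C-F (1): add — endpoints in different components.
A-D (2): add — endpoints in different components.
F-H (3): add — endpoints in different components.
B-H (5): add — endpoints in different components.
A-E (6): add — endpoints in different components.
B-D (8): add — endpoints in different components.
G-H (9): add — endpoints in different components.
Every non-tree edge has weight strictly greater than the heaviest edge on the tree path between its endpoints, so the MST is unique.

Yes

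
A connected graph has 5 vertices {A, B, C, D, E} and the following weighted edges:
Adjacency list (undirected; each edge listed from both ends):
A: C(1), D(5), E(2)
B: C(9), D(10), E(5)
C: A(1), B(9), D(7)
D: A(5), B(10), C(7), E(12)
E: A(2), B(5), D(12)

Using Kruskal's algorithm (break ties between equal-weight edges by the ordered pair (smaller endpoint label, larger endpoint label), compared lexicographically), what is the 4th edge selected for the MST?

B-E

Kruskal: consider edges lightest-first.
A—C (1): add. Components now {A,C} {B} {D} {E}
A—E (2): add. Components now {A,C,E} {B} {D}
A—D (5): add. Components now {A,C,D,E} {B}
B—E (5): add. Components now {A,B,C,D,E}
The 4th edge added is B—E.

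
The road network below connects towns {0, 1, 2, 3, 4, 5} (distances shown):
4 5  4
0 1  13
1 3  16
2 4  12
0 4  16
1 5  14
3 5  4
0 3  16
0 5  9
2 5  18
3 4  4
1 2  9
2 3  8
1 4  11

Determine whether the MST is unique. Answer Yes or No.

Kruskal's algorithm — process edges by increasing weight (ties by edge label):
3 4 (4): add — endpoints in different components.
3 5 (4): add — endpoints in different components.
4 5 (4): skip — 4 and 5 already connected.
2 3 (8): add — endpoints in different components.
0 5 (9): add — endpoints in different components.
1 2 (9): add — endpoints in different components.
Non-tree edge 4 5 has weight 4, equal to the heaviest edge on its tree cycle — swapping gives another MST of the same weight. Not unique.

No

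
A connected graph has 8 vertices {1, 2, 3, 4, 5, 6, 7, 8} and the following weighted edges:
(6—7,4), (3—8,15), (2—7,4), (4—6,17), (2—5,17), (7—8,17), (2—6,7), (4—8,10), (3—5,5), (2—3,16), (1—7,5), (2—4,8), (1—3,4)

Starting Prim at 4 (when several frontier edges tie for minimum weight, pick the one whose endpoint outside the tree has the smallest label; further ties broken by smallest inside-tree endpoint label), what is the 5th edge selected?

Prim, starting at 4.
Step 1: frontier [2—4 8, 4—8 10, 4—6 17] → take 2—4 (8); add 2.
Step 2: frontier [2—7 4, 2—6 7, 2—3 16, 2—5 17, 4—8 10, 4—6 17] → take 2—7 (4); add 7.
Step 3: frontier [2—6 7, 2—3 16, 2—5 17, 4—8 10, 4—6 17, 6—7 4, 1—7 5, 7—8 17] → take 6—7 (4); add 6.
Step 4: frontier [2—3 16, 2—5 17, 4—8 10, 1—7 5, 7—8 17] → take 1—7 (5); add 1.
Step 5: frontier [1—3 4, 2—3 16, 2—5 17, 4—8 10, 7—8 17] → take 1—3 (4); add 3.
Step 6: frontier [2—5 17, 3—5 5, 3—8 15, 4—8 10, 7—8 17] → take 3—5 (5); add 5.
Step 7: frontier [3—8 15, 4—8 10, 7—8 17] → take 4—8 (10); add 8.
The 5th edge added is 1—3.

1-3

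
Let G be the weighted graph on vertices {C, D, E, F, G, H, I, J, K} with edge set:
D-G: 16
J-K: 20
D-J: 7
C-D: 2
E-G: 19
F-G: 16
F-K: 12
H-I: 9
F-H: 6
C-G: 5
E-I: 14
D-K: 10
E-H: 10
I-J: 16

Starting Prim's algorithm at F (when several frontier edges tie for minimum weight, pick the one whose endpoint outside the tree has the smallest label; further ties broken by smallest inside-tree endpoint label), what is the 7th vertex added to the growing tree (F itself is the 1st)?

Prim's algorithm from F:
Step 1: cheapest edge leaving the tree is F-H (6); add H.
Step 2: cheapest edge leaving the tree is H-I (9); add I.
Step 3: cheapest edge leaving the tree is E-H (10); add E.
Step 4: cheapest edge leaving the tree is F-K (12); add K.
Step 5: cheapest edge leaving the tree is D-K (10); add D.
Step 6: cheapest edge leaving the tree is C-D (2); add C.
Step 7: cheapest edge leaving the tree is C-G (5); add G.
Step 8: cheapest edge leaving the tree is D-J (7); add J.
Vertex order: F, H, I, E, K, D, C, G, J. The 7th vertex is C.

C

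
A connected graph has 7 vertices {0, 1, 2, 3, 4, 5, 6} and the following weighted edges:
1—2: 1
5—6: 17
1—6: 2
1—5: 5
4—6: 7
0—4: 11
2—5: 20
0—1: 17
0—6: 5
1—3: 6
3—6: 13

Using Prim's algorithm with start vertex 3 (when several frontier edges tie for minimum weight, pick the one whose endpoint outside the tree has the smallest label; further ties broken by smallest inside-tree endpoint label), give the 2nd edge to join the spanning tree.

Prim's algorithm from 3:
Step 1: frontier [1—3 6, 3—6 13] → take 1—3 (6); add 1.
Step 2: frontier [1—2 1, 1—6 2, 1—5 5, 0—1 17, 3—6 13] → take 1—2 (1); add 2.
Step 3: frontier [1—6 2, 1—5 5, 0—1 17, 2—5 20, 3—6 13] → take 1—6 (2); add 6.
Step 4: frontier [1—5 5, 0—1 17, 2—5 20, 0—6 5, 4—6 7, 5—6 17] → take 0—6 (5); add 0.
Step 5: frontier [0—4 11, 1—5 5, 2—5 20, 4—6 7, 5—6 17] → take 1—5 (5); add 5.
Step 6: frontier [0—4 11, 4—6 7] → take 4—6 (7); add 4.
The 2nd edge added is 1—2.

1-2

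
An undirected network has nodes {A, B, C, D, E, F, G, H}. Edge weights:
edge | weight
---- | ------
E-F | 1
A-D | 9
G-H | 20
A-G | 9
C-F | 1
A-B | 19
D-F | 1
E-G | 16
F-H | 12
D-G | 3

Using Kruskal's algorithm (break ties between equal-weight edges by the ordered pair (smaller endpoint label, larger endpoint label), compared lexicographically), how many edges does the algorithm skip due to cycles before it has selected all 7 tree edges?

Kruskal: consider edges lightest-first.
C-F (1): add — endpoints in different components.
D-F (1): add — endpoints in different components.
E-F (1): add — endpoints in different components.
D-G (3): add — endpoints in different components.
A-D (9): add — endpoints in different components.
A-G (9): skip — A and G already connected.
F-H (12): add — endpoints in different components.
E-G (16): skip — E and G already connected.
A-B (19): add — endpoints in different components.
Edges rejected before the tree was complete: 2.

2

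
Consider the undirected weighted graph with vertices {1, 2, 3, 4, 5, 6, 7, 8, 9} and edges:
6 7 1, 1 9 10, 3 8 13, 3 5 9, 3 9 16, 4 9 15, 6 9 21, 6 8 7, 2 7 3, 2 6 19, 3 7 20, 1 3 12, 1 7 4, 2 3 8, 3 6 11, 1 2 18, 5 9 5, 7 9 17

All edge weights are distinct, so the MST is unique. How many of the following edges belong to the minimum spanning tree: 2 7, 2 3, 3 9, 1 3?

2

Sort edges by weight, then run Kruskal:
6 7 (1): add — endpoints in different components.
2 7 (3): add — endpoints in different components.
1 7 (4): add — endpoints in different components.
5 9 (5): add — endpoints in different components.
6 8 (7): add — endpoints in different components.
2 3 (8): add — endpoints in different components.
3 5 (9): add — endpoints in different components.
1 9 (10): skip — 1 and 9 already connected.
3 6 (11): skip — 3 and 6 already connected.
1 3 (12): skip — 1 and 3 already connected.
3 8 (13): skip — 3 and 8 already connected.
4 9 (15): add — endpoints in different components.
MST edge set: {6 7, 2 7, 1 7, 5 9, 6 8, 2 3, 3 5, 4 9}.
Of the listed edges, {2 7, 2 3} are in the MST → 2.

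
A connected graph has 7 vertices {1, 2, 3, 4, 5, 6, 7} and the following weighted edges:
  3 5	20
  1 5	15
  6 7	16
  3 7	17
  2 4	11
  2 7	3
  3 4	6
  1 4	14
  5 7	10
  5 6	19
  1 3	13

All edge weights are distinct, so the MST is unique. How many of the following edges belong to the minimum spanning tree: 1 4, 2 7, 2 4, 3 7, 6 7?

3

Sort edges by weight, then run Kruskal:
2 7 (3): add. Components now {1} {2,7} {3} {4} {5} {6}
3 4 (6): add. Components now {1} {2,7} {3,4} {5} {6}
5 7 (10): add. Components now {1} {2,5,7} {3,4} {6}
2 4 (11): add. Components now {1} {2,3,4,5,7} {6}
1 3 (13): add. Components now {1,2,3,4,5,7} {6}
1 4 (14): skip — 1 and 4 already connected.
1 5 (15): skip — 1 and 5 already connected.
6 7 (16): add. Components now {1,2,3,4,5,6,7}
MST edge set: {2 7, 3 4, 5 7, 2 4, 1 3, 6 7}.
Of the listed edges, {2 7, 2 4, 6 7} are in the MST → 3.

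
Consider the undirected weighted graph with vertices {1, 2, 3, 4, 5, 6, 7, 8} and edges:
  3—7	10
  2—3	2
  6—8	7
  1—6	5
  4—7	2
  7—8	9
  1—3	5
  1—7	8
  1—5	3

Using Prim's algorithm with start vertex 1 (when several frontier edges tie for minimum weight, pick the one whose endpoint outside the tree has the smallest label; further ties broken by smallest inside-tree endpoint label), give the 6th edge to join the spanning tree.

1-7

Prim's algorithm from 1:
Step 1: frontier [1—5 3, 1—3 5, 1—6 5, 1—7 8] → take 1—5 (3); add 5.
Step 2: frontier [1—3 5, 1—6 5, 1—7 8] → take 1—3 (5); add 3.
Step 3: frontier [1—6 5, 1—7 8, 2—3 2, 3—7 10] → take 2—3 (2); add 2.
Step 4: frontier [1—6 5, 1—7 8, 3—7 10] → take 1—6 (5); add 6.
Step 5: frontier [1—7 8, 3—7 10, 6—8 7] → take 6—8 (7); add 8.
Step 6: frontier [1—7 8, 3—7 10, 7—8 9] → take 1—7 (8); add 7.
Step 7: frontier [4—7 2] → take 4—7 (2); add 4.
The 6th edge added is 1—7.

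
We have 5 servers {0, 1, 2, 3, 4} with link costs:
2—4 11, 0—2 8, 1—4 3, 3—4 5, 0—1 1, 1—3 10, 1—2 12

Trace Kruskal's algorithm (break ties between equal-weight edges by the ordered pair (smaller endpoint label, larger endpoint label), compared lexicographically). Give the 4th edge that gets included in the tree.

0-2

Sort edges by weight, then run Kruskal:
0—1 (1): add — endpoints in different components.
1—4 (3): add — endpoints in different components.
3—4 (5): add — endpoints in different components.
0—2 (8): add — endpoints in different components.
The 4th edge added is 0—2.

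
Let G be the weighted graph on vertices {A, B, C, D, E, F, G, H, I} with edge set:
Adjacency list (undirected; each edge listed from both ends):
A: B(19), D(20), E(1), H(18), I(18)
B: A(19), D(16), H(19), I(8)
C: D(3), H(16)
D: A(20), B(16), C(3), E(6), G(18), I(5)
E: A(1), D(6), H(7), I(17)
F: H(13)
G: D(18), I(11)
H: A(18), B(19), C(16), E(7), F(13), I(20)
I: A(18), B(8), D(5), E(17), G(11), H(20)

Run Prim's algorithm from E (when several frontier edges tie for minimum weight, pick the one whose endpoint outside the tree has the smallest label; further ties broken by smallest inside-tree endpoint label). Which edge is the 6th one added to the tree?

Prim's algorithm from E:
Step 1: cheapest edge leaving the tree is A E (1); add A.
Step 2: cheapest edge leaving the tree is D E (6); add D.
Step 3: cheapest edge leaving the tree is C D (3); add C.
Step 4: cheapest edge leaving the tree is D I (5); add I.
Step 5: cheapest edge leaving the tree is E H (7); add H.
Step 6: cheapest edge leaving the tree is B I (8); add B.
Step 7: cheapest edge leaving the tree is G I (11); add G.
Step 8: cheapest edge leaving the tree is F H (13); add F.
The 6th edge added is B I.

B-I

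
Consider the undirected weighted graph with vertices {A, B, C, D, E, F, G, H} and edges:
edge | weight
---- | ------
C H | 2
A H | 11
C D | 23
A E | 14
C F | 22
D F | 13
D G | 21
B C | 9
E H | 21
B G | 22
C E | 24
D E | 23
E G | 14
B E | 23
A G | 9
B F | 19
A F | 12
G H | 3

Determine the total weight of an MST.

Kruskal's algorithm — process edges by increasing weight (ties by edge label):
C H (2): add — endpoints in different components.
G H (3): add — endpoints in different components.
A G (9): add — endpoints in different components.
B C (9): add — endpoints in different components.
A H (11): skip — A and H already connected.
A F (12): add — endpoints in different components.
D F (13): add — endpoints in different components.
A E (14): add — endpoints in different components.
MST edges: C H, G H, A G, B C, A F, D F, A E; total weight 2+3+9+9+12+13+14 = 62.

62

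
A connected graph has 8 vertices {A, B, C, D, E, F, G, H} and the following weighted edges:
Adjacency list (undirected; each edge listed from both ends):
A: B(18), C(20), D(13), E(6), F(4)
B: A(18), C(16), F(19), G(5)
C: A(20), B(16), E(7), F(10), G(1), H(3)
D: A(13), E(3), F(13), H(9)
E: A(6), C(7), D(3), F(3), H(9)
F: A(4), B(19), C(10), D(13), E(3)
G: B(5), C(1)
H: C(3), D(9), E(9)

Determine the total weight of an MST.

Kruskal: consider edges lightest-first.
C—G (1): add — endpoints in different components.
C—H (3): add — endpoints in different components.
D—E (3): add — endpoints in different components.
E—F (3): add — endpoints in different components.
A—F (4): add — endpoints in different components.
B—G (5): add — endpoints in different components.
A—E (6): skip — A and E already connected.
C—E (7): add — endpoints in different components.
MST edges: C—G, C—H, D—E, E—F, A—F, B—G, C—E; total weight 1+3+3+3+4+5+7 = 26.

26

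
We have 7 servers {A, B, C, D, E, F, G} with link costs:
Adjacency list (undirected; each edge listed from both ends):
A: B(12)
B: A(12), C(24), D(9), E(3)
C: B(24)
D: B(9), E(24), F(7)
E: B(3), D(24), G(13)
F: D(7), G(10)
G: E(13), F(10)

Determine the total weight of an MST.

Prim's algorithm from G:
Step 1: cheapest edge leaving the tree is F—G (10); add F.
Step 2: cheapest edge leaving the tree is D—F (7); add D.
Step 3: cheapest edge leaving the tree is B—D (9); add B.
Step 4: cheapest edge leaving the tree is B—E (3); add E.
Step 5: cheapest edge leaving the tree is A—B (12); add A.
Step 6: cheapest edge leaving the tree is B—C (24); add C.
MST edges: F—G, D—F, B—D, B—E, A—B, B—C; total weight 10+7+9+3+12+24 = 65.

65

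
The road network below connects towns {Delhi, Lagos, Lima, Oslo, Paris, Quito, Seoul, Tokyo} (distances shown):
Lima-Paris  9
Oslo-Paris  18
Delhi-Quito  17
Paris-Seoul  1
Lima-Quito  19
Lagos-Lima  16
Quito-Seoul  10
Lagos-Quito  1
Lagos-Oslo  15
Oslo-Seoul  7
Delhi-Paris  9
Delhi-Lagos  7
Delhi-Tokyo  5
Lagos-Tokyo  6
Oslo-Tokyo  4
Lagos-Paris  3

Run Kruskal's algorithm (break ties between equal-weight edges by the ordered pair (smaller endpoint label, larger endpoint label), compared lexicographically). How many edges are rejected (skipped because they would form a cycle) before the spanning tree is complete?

3

Sort edges by weight, then run Kruskal:
Lagos-Quito (1): add — endpoints in different components.
Paris-Seoul (1): add — endpoints in different components.
Lagos-Paris (3): add — endpoints in different components.
Oslo-Tokyo (4): add — endpoints in different components.
Delhi-Tokyo (5): add — endpoints in different components.
Lagos-Tokyo (6): add — endpoints in different components.
Delhi-Lagos (7): skip — Lagos and Delhi already connected.
Oslo-Seoul (7): skip — Oslo and Seoul already connected.
Delhi-Paris (9): skip — Paris and Delhi already connected.
Lima-Paris (9): add — endpoints in different components.
Edges rejected before the tree was complete: 3.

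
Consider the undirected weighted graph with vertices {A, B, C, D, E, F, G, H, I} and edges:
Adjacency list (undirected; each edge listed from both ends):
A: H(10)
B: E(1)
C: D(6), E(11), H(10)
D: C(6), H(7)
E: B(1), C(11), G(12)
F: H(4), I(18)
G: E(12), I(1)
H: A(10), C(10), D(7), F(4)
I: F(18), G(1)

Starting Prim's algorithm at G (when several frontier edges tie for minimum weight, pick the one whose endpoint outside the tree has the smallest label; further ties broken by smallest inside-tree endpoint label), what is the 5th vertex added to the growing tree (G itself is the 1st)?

C

Grow the tree from G using Prim:
Step 1: cheapest edge leaving the tree is G I (1); add I.
Step 2: cheapest edge leaving the tree is E G (12); add E.
Step 3: cheapest edge leaving the tree is B E (1); add B.
Step 4: cheapest edge leaving the tree is C E (11); add C.
Step 5: cheapest edge leaving the tree is C D (6); add D.
Step 6: cheapest edge leaving the tree is D H (7); add H.
Step 7: cheapest edge leaving the tree is F H (4); add F.
Step 8: cheapest edge leaving the tree is A H (10); add A.
Vertex order: G, I, E, B, C, D, H, F, A. The 5th vertex is C.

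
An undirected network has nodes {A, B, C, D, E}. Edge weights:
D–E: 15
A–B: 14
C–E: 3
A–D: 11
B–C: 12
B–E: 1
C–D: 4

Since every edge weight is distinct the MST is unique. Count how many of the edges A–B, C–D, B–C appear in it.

1

Sort edges by weight, then run Kruskal:
B–E (1): add — endpoints in different components.
C–E (3): add — endpoints in different components.
C–D (4): add — endpoints in different components.
A–D (11): add — endpoints in different components.
MST edge set: {B–E, C–E, C–D, A–D}.
Of the listed edges, {C–D} are in the MST → 1.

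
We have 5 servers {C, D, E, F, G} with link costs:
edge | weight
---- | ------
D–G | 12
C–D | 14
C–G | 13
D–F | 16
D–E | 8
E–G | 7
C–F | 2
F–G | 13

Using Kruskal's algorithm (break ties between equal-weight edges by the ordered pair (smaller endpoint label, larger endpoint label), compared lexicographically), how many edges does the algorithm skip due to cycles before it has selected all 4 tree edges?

Sort edges by weight, then run Kruskal:
C–F (2): add. Components now {C,F} {D} {E} {G}
E–G (7): add. Components now {C,F} {D} {E,G}
D–E (8): add. Components now {C,F} {D,E,G}
D–G (12): skip — D and G already connected.
C–G (13): add. Components now {C,D,E,F,G}
Edges rejected before the tree was complete: 1.

1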